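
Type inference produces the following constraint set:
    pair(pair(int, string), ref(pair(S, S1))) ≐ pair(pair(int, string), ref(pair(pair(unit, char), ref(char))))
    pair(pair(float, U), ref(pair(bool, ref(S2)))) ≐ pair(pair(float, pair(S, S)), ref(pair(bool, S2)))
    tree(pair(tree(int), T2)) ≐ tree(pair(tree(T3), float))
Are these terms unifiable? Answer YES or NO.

Decompose pair/2: pair(int, string) ≐ pair(int, string),  ref(pair(S, S1)) ≐ ref(pair(pair(unit, char), ref(char))).
Delete trivial equation pair(int, string) ≐ pair(int, string).
Decompose ref/1: pair(S, S1) ≐ pair(pair(unit, char), ref(char)).
Decompose pair/2: S ≐ pair(unit, char),  S1 ≐ ref(char).
Bind S := pair(unit, char); substituting into the one remaining equation that mentions S gives: pair(pair(float, U), ref(pair(bool, ref(S2)))) ≐ pair(pair(float, pair(pair(unit, char), pair(unit, char))), ref(pair(bool, S2))).
Bind S1 := ref(char); no other remaining equation mentions S1.
Decompose pair/2: pair(float, U) ≐ pair(float, pair(pair(unit, char), pair(unit, char))),  ref(pair(bool, ref(S2))) ≐ ref(pair(bool, S2)).
Decompose pair/2: float ≐ float,  U ≐ pair(pair(unit, char), pair(unit, char)).
Delete trivial equation float ≐ float.
Bind U := pair(pair(unit, char), pair(unit, char)); no other remaining equation mentions U.
Decompose ref/1: pair(bool, ref(S2)) ≐ pair(bool, S2).
Decompose pair/2: bool ≐ bool,  ref(S2) ≐ S2.
Delete trivial equation bool ≐ bool.
Occurs check fails: S2 occurs in ref(S2); the equation S2 ≐ ref(S2) has no finite solution.

NO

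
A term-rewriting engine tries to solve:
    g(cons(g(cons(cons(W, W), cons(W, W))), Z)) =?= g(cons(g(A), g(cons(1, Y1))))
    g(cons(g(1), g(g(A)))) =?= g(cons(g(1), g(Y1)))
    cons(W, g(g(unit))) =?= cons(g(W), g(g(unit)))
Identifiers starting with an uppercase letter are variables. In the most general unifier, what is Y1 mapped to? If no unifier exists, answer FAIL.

Decompose g/1: cons(g(cons(cons(W, W), cons(W, W))), Z) =?= cons(g(A), g(cons(1, Y1))).
Decompose cons/2: g(cons(cons(W, W), cons(W, W))) =?= g(A),  Z =?= g(cons(1, Y1)).
Decompose g/1: cons(cons(W, W), cons(W, W)) =?= A.
Bind A := cons(cons(W, W), cons(W, W)); substituting into the one remaining equation that mentions A gives: g(cons(g(1), g(g(cons(cons(W, W), cons(W, W)))))) =?= g(cons(g(1), g(Y1))).
Bind Z := g(cons(1, Y1)); no other remaining equation mentions Z.
Decompose g/1: cons(g(1), g(g(cons(cons(W, W), cons(W, W))))) =?= cons(g(1), g(Y1)).
Decompose cons/2: g(1) =?= g(1),  g(g(cons(cons(W, W), cons(W, W)))) =?= g(Y1).
Delete trivial equation g(1) =?= g(1).
Decompose g/1: g(cons(cons(W, W), cons(W, W))) =?= Y1.
Bind Y1 := g(cons(cons(W, W), cons(W, W))); no other remaining equation mentions Y1. Substituting into the earlier binding gives Z := g(cons(1, g(cons(cons(W, W), cons(W, W))))).
Decompose cons/2: W =?= g(W),  g(g(unit)) =?= g(g(unit)).
Occurs check fails: W occurs in g(W); the equation W =?= g(W) has no finite solution.

FAIL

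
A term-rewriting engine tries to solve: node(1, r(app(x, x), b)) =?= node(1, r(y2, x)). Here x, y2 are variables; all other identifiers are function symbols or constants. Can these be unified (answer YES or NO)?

Decompose node/2: 1 =?= 1,  r(app(x, x), b) =?= r(y2, x).
Delete trivial equation 1 =?= 1.
Decompose r/2: app(x, x) =?= y2,  b =?= x.
Bind y2 := app(x, x); no other remaining equation mentions y2.
Bind x := b. Substituting into the earlier binding gives y2 := app(b, b).
No equations remain and no clash or occurs-check failure arose, so a unifier exists.

YES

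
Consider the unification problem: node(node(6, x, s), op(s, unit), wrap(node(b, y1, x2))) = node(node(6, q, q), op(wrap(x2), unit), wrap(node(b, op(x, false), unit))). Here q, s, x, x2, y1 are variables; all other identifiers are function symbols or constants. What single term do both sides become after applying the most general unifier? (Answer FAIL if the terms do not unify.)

Decompose node/3: node(6, x, s) = node(6, q, q),  op(s, unit) = op(wrap(x2), unit),  wrap(node(b, y1, x2)) = wrap(node(b, op(x, false), unit)).
Decompose node/3: 6 = 6,  x = q,  s = q.
Delete trivial equation 6 = 6.
Bind x := q; substituting into the one remaining equation that mentions x gives: wrap(node(b, y1, x2)) = wrap(node(b, op(q, false), unit)).
Bind s := q; substituting into the one remaining equation that mentions s gives: op(q, unit) = op(wrap(x2), unit).
Decompose op/2: q = wrap(x2),  unit = unit.
Bind q := wrap(x2); substituting into the one remaining equation that mentions q gives: wrap(node(b, y1, x2)) = wrap(node(b, op(wrap(x2), false), unit)). Substituting into the earlier bindings gives x := wrap(x2), s := wrap(x2).
Delete trivial equation unit = unit.
Decompose wrap/1: node(b, y1, x2) = node(b, op(wrap(x2), false), unit).
Decompose node/3: b = b,  y1 = op(wrap(x2), false),  x2 = unit.
Delete trivial equation b = b.
Bind y1 := op(wrap(x2), false); no other remaining equation mentions y1.
Bind x2 := unit. Substituting into the earlier bindings gives x := wrap(unit), s := wrap(unit), q := wrap(unit), y1 := op(wrap(unit), false).
Applying the MGU to either side gives node(node(6, wrap(unit), wrap(unit)), op(wrap(unit), unit), wrap(node(b, op(wrap(unit), false), unit))).

node(node(6, wrap(unit), wrap(unit)), op(wrap(unit), unit), wrap(node(b, op(wrap(unit), false), unit)))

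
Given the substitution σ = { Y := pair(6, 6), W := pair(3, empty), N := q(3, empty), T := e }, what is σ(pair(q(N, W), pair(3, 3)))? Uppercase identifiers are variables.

pair(q(q(3, empty), pair(3, empty)), pair(3, 3))

Replace each occurrence of W with pair(3, empty).
Replace each occurrence of N with q(3, empty).
Result: pair(q(q(3, empty), pair(3, empty)), pair(3, 3)).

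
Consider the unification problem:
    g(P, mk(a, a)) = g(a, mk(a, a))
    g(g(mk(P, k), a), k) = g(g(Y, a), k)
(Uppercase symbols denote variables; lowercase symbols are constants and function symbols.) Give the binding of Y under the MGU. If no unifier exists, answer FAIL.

mk(a, k)

Decompose g/2: P = a,  mk(a, a) = mk(a, a).
Bind P := a; substituting into the one remaining equation that mentions P gives: g(g(mk(a, k), a), k) = g(g(Y, a), k).
Delete trivial equation mk(a, a) = mk(a, a).
Decompose g/2: g(mk(a, k), a) = g(Y, a),  k = k.
Decompose g/2: mk(a, k) = Y,  a = a.
Bind Y := mk(a, k); no other remaining equation mentions Y.
Delete trivial equation a = a.
Delete trivial equation k = k.
MGU = { P ↦ a, Y ↦ mk(a, k) }, so Y ↦ mk(a, k).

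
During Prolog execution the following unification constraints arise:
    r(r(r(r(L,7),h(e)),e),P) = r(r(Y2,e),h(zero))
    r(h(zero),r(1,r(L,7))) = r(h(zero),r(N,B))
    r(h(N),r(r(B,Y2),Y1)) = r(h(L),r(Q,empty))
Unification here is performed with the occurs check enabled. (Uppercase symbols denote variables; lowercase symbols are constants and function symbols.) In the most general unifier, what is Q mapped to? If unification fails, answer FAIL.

r(r(1,7),r(r(1,7),h(e)))

Decompose r/2: r(r(r(L,7),h(e)),e) = r(Y2,e),  P = h(zero).
Decompose r/2: r(r(L,7),h(e)) = Y2,  e = e.
Bind Y2 := r(r(L,7),h(e)); substituting into the one remaining equation that mentions Y2 gives: r(h(N),r(r(B,r(r(L,7),h(e))),Y1)) = r(h(L),r(Q,empty)).
Delete trivial equation e = e.
Bind P := h(zero); no other remaining equation mentions P.
Decompose r/2: h(zero) = h(zero),  r(1,r(L,7)) = r(N,B).
Delete trivial equation h(zero) = h(zero).
Decompose r/2: 1 = N,  r(L,7) = B.
Bind N := 1; substituting into the one remaining equation that mentions N gives: r(h(1),r(r(B,r(r(L,7),h(e))),Y1)) = r(h(L),r(Q,empty)).
Bind B := r(L,7); substituting into the remaining equation gives: r(h(1),r(r(r(L,7),r(r(L,7),h(e))),Y1)) = r(h(L),r(Q,empty)).
Decompose r/2: h(1) = h(L),  r(r(r(L,7),r(r(L,7),h(e))),Y1) = r(Q,empty).
Decompose h/1: 1 = L.
Bind L := 1; substituting into the remaining equation gives: r(r(r(1,7),r(r(1,7),h(e))),Y1) = r(Q,empty). Substituting into the earlier bindings gives Y2 := r(r(1,7),h(e)), B := r(1,7).
Decompose r/2: r(r(1,7),r(r(1,7),h(e))) = Q,  Y1 = empty.
Bind Q := r(r(1,7),r(r(1,7),h(e))); no other remaining equation mentions Q.
Bind Y1 := empty.
MGU = { Y2 -> r(r(1,7),h(e)), P -> h(zero), N -> 1, B -> r(1,7), L -> 1, Q -> r(r(1,7),r(r(1,7),h(e))), Y1 -> empty }, so Q -> r(r(1,7),r(r(1,7),h(e))).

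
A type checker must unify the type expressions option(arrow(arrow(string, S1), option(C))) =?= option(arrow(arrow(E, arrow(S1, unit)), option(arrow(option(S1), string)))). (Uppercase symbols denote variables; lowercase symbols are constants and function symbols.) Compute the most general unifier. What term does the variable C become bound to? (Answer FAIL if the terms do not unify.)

Decompose option/1: arrow(arrow(string, S1), option(C)) =?= arrow(arrow(E, arrow(S1, unit)), option(arrow(option(S1), string))).
Decompose arrow/2: arrow(string, S1) =?= arrow(E, arrow(S1, unit)),  option(C) =?= option(arrow(option(S1), string)).
Decompose arrow/2: string =?= E,  S1 =?= arrow(S1, unit).
Bind E := string; no other remaining equation mentions E.
Occurs check fails: S1 occurs in arrow(S1, unit); the equation S1 =?= arrow(S1, unit) has no finite solution.

FAIL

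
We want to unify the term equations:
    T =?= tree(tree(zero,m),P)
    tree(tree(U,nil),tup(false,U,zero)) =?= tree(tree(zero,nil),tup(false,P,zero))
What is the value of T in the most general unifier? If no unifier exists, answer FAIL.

Bind T := tree(tree(zero,m),P); no other remaining equation mentions T.
Decompose tree/2: tree(U,nil) =?= tree(zero,nil),  tup(false,U,zero) =?= tup(false,P,zero).
Decompose tree/2: U =?= zero,  nil =?= nil.
Bind U := zero; substituting into the one remaining equation that mentions U gives: tup(false,zero,zero) =?= tup(false,P,zero).
Delete trivial equation nil =?= nil.
Decompose tup/3: false =?= false,  zero =?= P,  zero =?= zero.
Delete trivial equation false =?= false.
Bind P := zero; no other remaining equation mentions P. Substituting into the earlier binding gives T := tree(tree(zero,m),zero).
Delete trivial equation zero =?= zero.
MGU = { T ↦ tree(tree(zero,m),zero), U ↦ zero, P ↦ zero }, so T ↦ tree(tree(zero,m),zero).

tree(tree(zero,m),zero)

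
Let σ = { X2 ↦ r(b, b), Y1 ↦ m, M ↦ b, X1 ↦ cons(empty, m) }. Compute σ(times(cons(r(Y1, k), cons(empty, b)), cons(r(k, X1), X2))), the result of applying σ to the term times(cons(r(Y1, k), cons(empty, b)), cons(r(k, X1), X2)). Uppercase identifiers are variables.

times(cons(r(m, k), cons(empty, b)), cons(r(k, cons(empty, m)), r(b, b)))

Replace each occurrence of X2 with r(b, b).
Replace each occurrence of Y1 with m.
Replace each occurrence of X1 with cons(empty, m).
Result: times(cons(r(m, k), cons(empty, b)), cons(r(k, cons(empty, m)), r(b, b))).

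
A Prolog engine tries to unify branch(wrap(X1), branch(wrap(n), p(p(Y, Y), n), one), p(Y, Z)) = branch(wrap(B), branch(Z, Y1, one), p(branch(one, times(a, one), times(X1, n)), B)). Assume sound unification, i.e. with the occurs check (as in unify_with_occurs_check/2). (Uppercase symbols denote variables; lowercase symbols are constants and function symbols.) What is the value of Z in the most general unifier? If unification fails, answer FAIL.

Decompose branch/3: wrap(X1) = wrap(B),  branch(wrap(n), p(p(Y, Y), n), one) = branch(Z, Y1, one),  p(Y, Z) = p(branch(one, times(a, one), times(X1, n)), B).
Decompose wrap/1: X1 = B.
Bind X1 := B; substituting into the one remaining equation that mentions X1 gives: p(Y, Z) = p(branch(one, times(a, one), times(B, n)), B).
Decompose branch/3: wrap(n) = Z,  p(p(Y, Y), n) = Y1,  one = one.
Bind Z := wrap(n); substituting into the one remaining equation that mentions Z gives: p(Y, wrap(n)) = p(branch(one, times(a, one), times(B, n)), B).
Bind Y1 := p(p(Y, Y), n); no other remaining equation mentions Y1.
Delete trivial equation one = one.
Decompose p/2: Y = branch(one, times(a, one), times(B, n)),  wrap(n) = B.
Bind Y := branch(one, times(a, one), times(B, n)); no other remaining equation mentions Y. Substituting into the earlier binding gives Y1 := p(p(branch(one, times(a, one), times(B, n)), branch(one, times(a, one), times(B, n))), n).
Bind B := wrap(n). Substituting into the earlier bindings gives X1 := wrap(n), Y1 := p(p(branch(one, times(a, one), times(wrap(n), n)), branch(one, times(a, one), times(wrap(n), n))), n), Y := branch(one, times(a, one), times(wrap(n), n)).
MGU = { X1 -> wrap(n), Z -> wrap(n), Y1 -> p(p(branch(one, times(a, one), times(wrap(n), n)), branch(one, times(a, one), times(wrap(n), n))), n), Y -> branch(one, times(a, one), times(wrap(n), n)), B -> wrap(n) }, so Z -> wrap(n).

wrap(n)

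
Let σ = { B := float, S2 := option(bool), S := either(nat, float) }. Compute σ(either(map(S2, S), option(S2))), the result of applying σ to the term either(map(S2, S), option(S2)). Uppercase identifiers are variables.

either(map(option(bool), either(nat, float)), option(option(bool)))

Replace each occurrence of S2 with option(bool).
Replace each occurrence of S with either(nat, float).
Result: either(map(option(bool), either(nat, float)), option(option(bool))).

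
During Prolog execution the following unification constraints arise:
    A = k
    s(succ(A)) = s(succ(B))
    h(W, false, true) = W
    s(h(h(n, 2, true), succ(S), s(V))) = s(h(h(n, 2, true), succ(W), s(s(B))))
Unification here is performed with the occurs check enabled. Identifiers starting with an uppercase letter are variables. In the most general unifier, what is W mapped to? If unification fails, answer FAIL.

Bind A := k; substituting into the one remaining equation that mentions A gives: s(succ(k)) = s(succ(B)).
Decompose s/1: succ(k) = succ(B).
Decompose succ/1: k = B.
Bind B := k; substituting into the one remaining equation that mentions B gives: s(h(h(n, 2, true), succ(S), s(V))) = s(h(h(n, 2, true), succ(W), s(s(k)))).
Occurs check fails: W occurs in h(W, false, true); the equation W = h(W, false, true) has no finite solution.

FAIL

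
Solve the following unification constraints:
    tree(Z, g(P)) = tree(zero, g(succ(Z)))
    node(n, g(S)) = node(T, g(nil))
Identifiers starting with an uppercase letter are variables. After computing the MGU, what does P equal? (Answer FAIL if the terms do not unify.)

Decompose tree/2: Z = zero,  g(P) = g(succ(Z)).
Bind Z := zero; substituting into the one remaining equation that mentions Z gives: g(P) = g(succ(zero)).
Decompose g/1: P = succ(zero).
Bind P := succ(zero); no other remaining equation mentions P.
Decompose node/2: n = T,  g(S) = g(nil).
Bind T := n; no other remaining equation mentions T.
Decompose g/1: S = nil.
Bind S := nil.
MGU = { Z ↦ zero, P ↦ succ(zero), T ↦ n, S ↦ nil }, so P ↦ succ(zero).

succ(zero)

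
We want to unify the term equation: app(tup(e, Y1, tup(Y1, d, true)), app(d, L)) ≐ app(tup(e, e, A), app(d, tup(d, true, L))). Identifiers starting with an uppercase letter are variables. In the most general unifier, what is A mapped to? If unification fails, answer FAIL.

Decompose app/2: tup(e, Y1, tup(Y1, d, true)) ≐ tup(e, e, A),  app(d, L) ≐ app(d, tup(d, true, L)).
Decompose tup/3: e ≐ e,  Y1 ≐ e,  tup(Y1, d, true) ≐ A.
Delete trivial equation e ≐ e.
Bind Y1 := e; substituting into the one remaining equation that mentions Y1 gives: tup(e, d, true) ≐ A.
Bind A := tup(e, d, true); no other remaining equation mentions A.
Decompose app/2: d ≐ d,  L ≐ tup(d, true, L).
Delete trivial equation d ≐ d.
Occurs check fails: L occurs in tup(d, true, L); the equation L ≐ tup(d, true, L) has no finite solution.

FAIL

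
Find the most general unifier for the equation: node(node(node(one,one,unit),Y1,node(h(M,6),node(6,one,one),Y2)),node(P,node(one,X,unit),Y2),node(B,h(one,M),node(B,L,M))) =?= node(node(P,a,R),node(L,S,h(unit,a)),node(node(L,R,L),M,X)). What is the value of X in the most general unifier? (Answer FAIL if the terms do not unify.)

FAIL

Decompose node/3: node(node(one,one,unit),Y1,node(h(M,6),node(6,one,one),Y2)) =?= node(P,a,R),  node(P,node(one,X,unit),Y2) =?= node(L,S,h(unit,a)),  node(B,h(one,M),node(B,L,M)) =?= node(node(L,R,L),M,X).
Decompose node/3: node(one,one,unit) =?= P,  Y1 =?= a,  node(h(M,6),node(6,one,one),Y2) =?= R.
Bind P := node(one,one,unit); substituting into the one remaining equation that mentions P gives: node(node(one,one,unit),node(one,X,unit),Y2) =?= node(L,S,h(unit,a)).
Bind Y1 := a; no other remaining equation mentions Y1.
Bind R := node(h(M,6),node(6,one,one),Y2); substituting into the one remaining equation that mentions R gives: node(B,h(one,M),node(B,L,M)) =?= node(node(L,node(h(M,6),node(6,one,one),Y2),L),M,X).
Decompose node/3: node(one,one,unit) =?= L,  node(one,X,unit) =?= S,  Y2 =?= h(unit,a).
Bind L := node(one,one,unit); substituting into the one remaining equation that mentions L gives: node(B,h(one,M),node(B,node(one,one,unit),M)) =?= node(node(node(one,one,unit),node(h(M,6),node(6,one,one),Y2),node(one,one,unit)),M,X).
Bind S := node(one,X,unit); no other remaining equation mentions S.
Bind Y2 := h(unit,a); substituting into the remaining equation gives: node(B,h(one,M),node(B,node(one,one,unit),M)) =?= node(node(node(one,one,unit),node(h(M,6),node(6,one,one),h(unit,a)),node(one,one,unit)),M,X). Substituting into the earlier binding gives R := node(h(M,6),node(6,one,one),h(unit,a)).
Decompose node/3: B =?= node(node(one,one,unit),node(h(M,6),node(6,one,one),h(unit,a)),node(one,one,unit)),  h(one,M) =?= M,  node(B,node(one,one,unit),M) =?= X.
Bind B := node(node(one,one,unit),node(h(M,6),node(6,one,one),h(unit,a)),node(one,one,unit)); substituting into the one remaining equation that mentions B gives: node(node(node(one,one,unit),node(h(M,6),node(6,one,one),h(unit,a)),node(one,one,unit)),node(one,one,unit),M) =?= X.
Occurs check fails: M occurs in h(one,M); the equation M =?= h(one,M) has no finite solution.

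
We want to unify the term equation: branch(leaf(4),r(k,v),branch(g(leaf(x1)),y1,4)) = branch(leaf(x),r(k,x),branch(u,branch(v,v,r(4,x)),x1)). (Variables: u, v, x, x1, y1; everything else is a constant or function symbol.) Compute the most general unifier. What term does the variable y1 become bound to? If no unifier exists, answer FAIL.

branch(4,4,r(4,4))

Decompose branch/3: leaf(4) = leaf(x),  r(k,v) = r(k,x),  branch(g(leaf(x1)),y1,4) = branch(u,branch(v,v,r(4,x)),x1).
Decompose leaf/1: 4 = x.
Bind x := 4; substituting into the remaining equations gives: r(k,v) = r(k,4),  branch(g(leaf(x1)),y1,4) = branch(u,branch(v,v,r(4,4)),x1).
Decompose r/2: k = k,  v = 4.
Delete trivial equation k = k.
Bind v := 4; substituting into the remaining equation gives: branch(g(leaf(x1)),y1,4) = branch(u,branch(4,4,r(4,4)),x1).
Decompose branch/3: g(leaf(x1)) = u,  y1 = branch(4,4,r(4,4)),  4 = x1.
Bind u := g(leaf(x1)); no other remaining equation mentions u.
Bind y1 := branch(4,4,r(4,4)); no other remaining equation mentions y1.
Bind x1 := 4. Substituting into the earlier binding gives u := g(leaf(4)).
MGU = { x ↦ 4, v ↦ 4, u ↦ g(leaf(4)), y1 ↦ branch(4,4,r(4,4)), x1 ↦ 4 }, so y1 ↦ branch(4,4,r(4,4)).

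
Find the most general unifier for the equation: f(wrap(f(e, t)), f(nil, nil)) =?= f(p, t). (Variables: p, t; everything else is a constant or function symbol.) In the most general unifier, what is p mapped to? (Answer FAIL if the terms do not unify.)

Decompose f/2: wrap(f(e, t)) =?= p,  f(nil, nil) =?= t.
Bind p := wrap(f(e, t)); no other remaining equation mentions p.
Bind t := f(nil, nil). Substituting into the earlier binding gives p := wrap(f(e, f(nil, nil))).
MGU = { p -> wrap(f(e, f(nil, nil))), t -> f(nil, nil) }, so p -> wrap(f(e, f(nil, nil))).

wrap(f(e, f(nil, nil)))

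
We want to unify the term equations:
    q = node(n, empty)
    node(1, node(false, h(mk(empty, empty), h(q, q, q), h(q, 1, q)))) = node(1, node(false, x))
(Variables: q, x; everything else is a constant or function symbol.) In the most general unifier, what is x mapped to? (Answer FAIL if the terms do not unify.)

Bind q := node(n, empty); substituting into the remaining equation gives: node(1, node(false, h(mk(empty, empty), h(node(n, empty), node(n, empty), node(n, empty)), h(node(n, empty), 1, node(n, empty))))) = node(1, node(false, x)).
Decompose node/2: 1 = 1,  node(false, h(mk(empty, empty), h(node(n, empty), node(n, empty), node(n, empty)), h(node(n, empty), 1, node(n, empty)))) = node(false, x).
Delete trivial equation 1 = 1.
Decompose node/2: false = false,  h(mk(empty, empty), h(node(n, empty), node(n, empty), node(n, empty)), h(node(n, empty), 1, node(n, empty))) = x.
Delete trivial equation false = false.
Bind x := h(mk(empty, empty), h(node(n, empty), node(n, empty), node(n, empty)), h(node(n, empty), 1, node(n, empty))).
MGU = { q := node(n, empty), x := h(mk(empty, empty), h(node(n, empty), node(n, empty), node(n, empty)), h(node(n, empty), 1, node(n, empty))) }, so x := h(mk(empty, empty), h(node(n, empty), node(n, empty), node(n, empty)), h(node(n, empty), 1, node(n, empty))).

h(mk(empty, empty), h(node(n, empty), node(n, empty), node(n, empty)), h(node(n, empty), 1, node(n, empty)))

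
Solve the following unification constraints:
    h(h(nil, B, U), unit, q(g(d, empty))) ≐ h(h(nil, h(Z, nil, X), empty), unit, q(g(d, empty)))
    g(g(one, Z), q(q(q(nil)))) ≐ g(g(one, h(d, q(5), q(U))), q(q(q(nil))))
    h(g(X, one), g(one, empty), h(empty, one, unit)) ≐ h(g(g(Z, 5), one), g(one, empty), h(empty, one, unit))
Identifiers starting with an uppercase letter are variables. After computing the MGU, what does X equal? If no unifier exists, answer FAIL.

Decompose h/3: h(nil, B, U) ≐ h(nil, h(Z, nil, X), empty),  unit ≐ unit,  q(g(d, empty)) ≐ q(g(d, empty)).
Decompose h/3: nil ≐ nil,  B ≐ h(Z, nil, X),  U ≐ empty.
Delete trivial equation nil ≐ nil.
Bind B := h(Z, nil, X); no other remaining equation mentions B.
Bind U := empty; substituting into the one remaining equation that mentions U gives: g(g(one, Z), q(q(q(nil)))) ≐ g(g(one, h(d, q(5), q(empty))), q(q(q(nil)))).
Delete trivial equation unit ≐ unit.
Delete trivial equation q(g(d, empty)) ≐ q(g(d, empty)).
Decompose g/2: g(one, Z) ≐ g(one, h(d, q(5), q(empty))),  q(q(q(nil))) ≐ q(q(q(nil))).
Decompose g/2: one ≐ one,  Z ≐ h(d, q(5), q(empty)).
Delete trivial equation one ≐ one.
Bind Z := h(d, q(5), q(empty)); substituting into the one remaining equation that mentions Z gives: h(g(X, one), g(one, empty), h(empty, one, unit)) ≐ h(g(g(h(d, q(5), q(empty)), 5), one), g(one, empty), h(empty, one, unit)). Substituting into the earlier binding gives B := h(h(d, q(5), q(empty)), nil, X).
Delete trivial equation q(q(q(nil))) ≐ q(q(q(nil))).
Decompose h/3: g(X, one) ≐ g(g(h(d, q(5), q(empty)), 5), one),  g(one, empty) ≐ g(one, empty),  h(empty, one, unit) ≐ h(empty, one, unit).
Decompose g/2: X ≐ g(h(d, q(5), q(empty)), 5),  one ≐ one.
Bind X := g(h(d, q(5), q(empty)), 5); no other remaining equation mentions X. Substituting into the earlier binding gives B := h(h(d, q(5), q(empty)), nil, g(h(d, q(5), q(empty)), 5)).
Delete trivial equation one ≐ one.
Delete trivial equation g(one, empty) ≐ g(one, empty).
Delete trivial equation h(empty, one, unit) ≐ h(empty, one, unit).
MGU = { B := h(h(d, q(5), q(empty)), nil, g(h(d, q(5), q(empty)), 5)), U := empty, Z := h(d, q(5), q(empty)), X := g(h(d, q(5), q(empty)), 5) }, so X := g(h(d, q(5), q(empty)), 5).

g(h(d, q(5), q(empty)), 5)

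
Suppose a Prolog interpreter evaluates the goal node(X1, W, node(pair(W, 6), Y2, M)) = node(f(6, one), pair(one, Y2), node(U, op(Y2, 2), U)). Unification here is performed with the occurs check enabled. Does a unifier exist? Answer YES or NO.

Decompose node/3: X1 = f(6, one),  W = pair(one, Y2),  node(pair(W, 6), Y2, M) = node(U, op(Y2, 2), U).
Bind X1 := f(6, one); no other remaining equation mentions X1.
Bind W := pair(one, Y2); substituting into the remaining equation gives: node(pair(pair(one, Y2), 6), Y2, M) = node(U, op(Y2, 2), U).
Decompose node/3: pair(pair(one, Y2), 6) = U,  Y2 = op(Y2, 2),  M = U.
Bind U := pair(pair(one, Y2), 6); substituting into the one remaining equation that mentions U gives: M = pair(pair(one, Y2), 6).
Occurs check fails: Y2 occurs in op(Y2, 2); the equation Y2 = op(Y2, 2) has no finite solution.

NO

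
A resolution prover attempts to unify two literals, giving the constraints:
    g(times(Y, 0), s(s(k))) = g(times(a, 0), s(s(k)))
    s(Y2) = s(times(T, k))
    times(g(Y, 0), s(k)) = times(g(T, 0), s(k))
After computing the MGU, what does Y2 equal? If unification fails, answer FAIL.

times(a, k)

Decompose g/2: times(Y, 0) = times(a, 0),  s(s(k)) = s(s(k)).
Decompose times/2: Y = a,  0 = 0.
Bind Y := a; substituting into the one remaining equation that mentions Y gives: times(g(a, 0), s(k)) = times(g(T, 0), s(k)).
Delete trivial equation 0 = 0.
Delete trivial equation s(s(k)) = s(s(k)).
Decompose s/1: Y2 = times(T, k).
Bind Y2 := times(T, k); no other remaining equation mentions Y2.
Decompose times/2: g(a, 0) = g(T, 0),  s(k) = s(k).
Decompose g/2: a = T,  0 = 0.
Bind T := a; no other remaining equation mentions T. Substituting into the earlier binding gives Y2 := times(a, k).
Delete trivial equation 0 = 0.
Delete trivial equation s(k) = s(k).
MGU = { Y ↦ a, Y2 ↦ times(a, k), T ↦ a }, so Y2 ↦ times(a, k).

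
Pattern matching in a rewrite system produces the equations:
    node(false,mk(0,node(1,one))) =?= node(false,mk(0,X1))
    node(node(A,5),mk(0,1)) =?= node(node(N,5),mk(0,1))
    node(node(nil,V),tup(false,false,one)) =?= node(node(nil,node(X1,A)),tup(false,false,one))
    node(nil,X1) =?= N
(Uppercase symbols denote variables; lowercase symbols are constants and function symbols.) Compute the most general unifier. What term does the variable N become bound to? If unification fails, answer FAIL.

Decompose node/2: false =?= false,  mk(0,node(1,one)) =?= mk(0,X1).
Delete trivial equation false =?= false.
Decompose mk/2: 0 =?= 0,  node(1,one) =?= X1.
Delete trivial equation 0 =?= 0.
Bind X1 := node(1,one); substituting into the 2 remaining equations that mention X1 gives: node(node(nil,V),tup(false,false,one)) =?= node(node(nil,node(node(1,one),A)),tup(false,false,one)),  node(nil,node(1,one)) =?= N.
Decompose node/2: node(A,5) =?= node(N,5),  mk(0,1) =?= mk(0,1).
Decompose node/2: A =?= N,  5 =?= 5.
Bind A := N; substituting into the one remaining equation that mentions A gives: node(node(nil,V),tup(false,false,one)) =?= node(node(nil,node(node(1,one),N)),tup(false,false,one)).
Delete trivial equation 5 =?= 5.
Delete trivial equation mk(0,1) =?= mk(0,1).
Decompose node/2: node(nil,V) =?= node(nil,node(node(1,one),N)),  tup(false,false,one) =?= tup(false,false,one).
Decompose node/2: nil =?= nil,  V =?= node(node(1,one),N).
Delete trivial equation nil =?= nil.
Bind V := node(node(1,one),N); no other remaining equation mentions V.
Delete trivial equation tup(false,false,one) =?= tup(false,false,one).
Bind N := node(nil,node(1,one)). Substituting into the earlier bindings gives A := node(nil,node(1,one)), V := node(node(1,one),node(nil,node(1,one))).
MGU = { X1 -> node(1,one), A -> node(nil,node(1,one)), V -> node(node(1,one),node(nil,node(1,one))), N -> node(nil,node(1,one)) }, so N -> node(nil,node(1,one)).

node(nil,node(1,one))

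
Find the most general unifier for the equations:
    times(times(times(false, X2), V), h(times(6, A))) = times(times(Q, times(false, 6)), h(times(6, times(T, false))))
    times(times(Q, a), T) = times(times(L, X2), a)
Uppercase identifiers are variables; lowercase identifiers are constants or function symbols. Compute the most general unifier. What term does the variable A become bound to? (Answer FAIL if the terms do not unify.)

times(a, false)

Decompose times/2: times(times(false, X2), V) = times(Q, times(false, 6)),  h(times(6, A)) = h(times(6, times(T, false))).
Decompose times/2: times(false, X2) = Q,  V = times(false, 6).
Bind Q := times(false, X2); substituting into the one remaining equation that mentions Q gives: times(times(times(false, X2), a), T) = times(times(L, X2), a).
Bind V := times(false, 6); no other remaining equation mentions V.
Decompose h/1: times(6, A) = times(6, times(T, false)).
Decompose times/2: 6 = 6,  A = times(T, false).
Delete trivial equation 6 = 6.
Bind A := times(T, false); no other remaining equation mentions A.
Decompose times/2: times(times(false, X2), a) = times(L, X2),  T = a.
Decompose times/2: times(false, X2) = L,  a = X2.
Bind L := times(false, X2); no other remaining equation mentions L.
Bind X2 := a; no other remaining equation mentions X2. Substituting into the earlier bindings gives Q := times(false, a), L := times(false, a).
Bind T := a. Substituting into the earlier binding gives A := times(a, false).
MGU = { Q := times(false, a), V := times(false, 6), A := times(a, false), L := times(false, a), X2 := a, T := a }, so A := times(a, false).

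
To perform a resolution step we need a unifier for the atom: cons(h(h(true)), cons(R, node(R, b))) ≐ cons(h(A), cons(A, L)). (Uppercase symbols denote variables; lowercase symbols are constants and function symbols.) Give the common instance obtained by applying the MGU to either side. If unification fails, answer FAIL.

cons(h(h(true)), cons(h(true), node(h(true), b)))

Decompose cons/2: h(h(true)) ≐ h(A),  cons(R, node(R, b)) ≐ cons(A, L).
Decompose h/1: h(true) ≐ A.
Bind A := h(true); substituting into the remaining equation gives: cons(R, node(R, b)) ≐ cons(h(true), L).
Decompose cons/2: R ≐ h(true),  node(R, b) ≐ L.
Bind R := h(true); substituting into the remaining equation gives: node(h(true), b) ≐ L.
Bind L := node(h(true), b).
Applying the MGU to either side gives cons(h(h(true)), cons(h(true), node(h(true), b))).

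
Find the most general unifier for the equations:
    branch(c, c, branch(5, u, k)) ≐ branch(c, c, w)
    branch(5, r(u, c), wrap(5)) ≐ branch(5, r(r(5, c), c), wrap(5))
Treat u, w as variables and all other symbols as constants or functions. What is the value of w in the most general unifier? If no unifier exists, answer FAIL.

Decompose branch/3: c ≐ c,  c ≐ c,  branch(5, u, k) ≐ w.
Delete trivial equation c ≐ c.
Delete trivial equation c ≐ c.
Bind w := branch(5, u, k); no other remaining equation mentions w.
Decompose branch/3: 5 ≐ 5,  r(u, c) ≐ r(r(5, c), c),  wrap(5) ≐ wrap(5).
Delete trivial equation 5 ≐ 5.
Decompose r/2: u ≐ r(5, c),  c ≐ c.
Bind u := r(5, c); no other remaining equation mentions u. Substituting into the earlier binding gives w := branch(5, r(5, c), k).
Delete trivial equation c ≐ c.
Delete trivial equation wrap(5) ≐ wrap(5).
MGU = { w -> branch(5, r(5, c), k), u -> r(5, c) }, so w -> branch(5, r(5, c), k).

branch(5, r(5, c), k)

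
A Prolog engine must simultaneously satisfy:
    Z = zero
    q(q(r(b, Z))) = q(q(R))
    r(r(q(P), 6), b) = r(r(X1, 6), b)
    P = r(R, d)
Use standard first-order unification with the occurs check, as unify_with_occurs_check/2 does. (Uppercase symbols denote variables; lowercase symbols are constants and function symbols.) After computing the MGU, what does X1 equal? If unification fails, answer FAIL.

q(r(r(b, zero), d))

Bind Z := zero; substituting into the one remaining equation that mentions Z gives: q(q(r(b, zero))) = q(q(R)).
Decompose q/1: q(r(b, zero)) = q(R).
Decompose q/1: r(b, zero) = R.
Bind R := r(b, zero); substituting into the one remaining equation that mentions R gives: P = r(r(b, zero), d).
Decompose r/2: r(q(P), 6) = r(X1, 6),  b = b.
Decompose r/2: q(P) = X1,  6 = 6.
Bind X1 := q(P); no other remaining equation mentions X1.
Delete trivial equation 6 = 6.
Delete trivial equation b = b.
Bind P := r(r(b, zero), d). Substituting into the earlier binding gives X1 := q(r(r(b, zero), d)).
MGU = { Z ↦ zero, R ↦ r(b, zero), X1 ↦ q(r(r(b, zero), d)), P ↦ r(r(b, zero), d) }, so X1 ↦ q(r(r(b, zero), d)).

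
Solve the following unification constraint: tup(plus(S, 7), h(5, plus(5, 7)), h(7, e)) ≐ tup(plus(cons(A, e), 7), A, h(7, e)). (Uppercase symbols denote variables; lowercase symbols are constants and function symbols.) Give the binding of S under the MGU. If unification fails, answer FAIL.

cons(h(5, plus(5, 7)), e)

Decompose tup/3: plus(S, 7) ≐ plus(cons(A, e), 7),  h(5, plus(5, 7)) ≐ A,  h(7, e) ≐ h(7, e).
Decompose plus/2: S ≐ cons(A, e),  7 ≐ 7.
Bind S := cons(A, e); no other remaining equation mentions S.
Delete trivial equation 7 ≐ 7.
Bind A := h(5, plus(5, 7)); no other remaining equation mentions A. Substituting into the earlier binding gives S := cons(h(5, plus(5, 7)), e).
Delete trivial equation h(7, e) ≐ h(7, e).
MGU = { S -> cons(h(5, plus(5, 7)), e), A -> h(5, plus(5, 7)) }, so S -> cons(h(5, plus(5, 7)), e).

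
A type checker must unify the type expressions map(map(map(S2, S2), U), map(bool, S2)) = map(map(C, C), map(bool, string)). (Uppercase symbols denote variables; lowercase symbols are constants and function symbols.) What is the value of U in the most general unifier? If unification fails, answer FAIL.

Decompose map/2: map(map(S2, S2), U) = map(C, C),  map(bool, S2) = map(bool, string).
Decompose map/2: map(S2, S2) = C,  U = C.
Bind C := map(S2, S2); substituting into the one remaining equation that mentions C gives: U = map(S2, S2).
Bind U := map(S2, S2); no other remaining equation mentions U.
Decompose map/2: bool = bool,  S2 = string.
Delete trivial equation bool = bool.
Bind S2 := string. Substituting into the earlier bindings gives C := map(string, string), U := map(string, string).
MGU = { C := map(string, string), U := map(string, string), S2 := string }, so U := map(string, string).

map(string, string)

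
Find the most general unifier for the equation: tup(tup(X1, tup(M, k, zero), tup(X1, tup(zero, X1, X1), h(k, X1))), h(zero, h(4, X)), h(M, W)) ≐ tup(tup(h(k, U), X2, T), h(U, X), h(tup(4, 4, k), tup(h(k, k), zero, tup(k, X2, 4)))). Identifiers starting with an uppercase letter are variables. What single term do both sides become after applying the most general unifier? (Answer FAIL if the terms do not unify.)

Decompose tup/3: tup(X1, tup(M, k, zero), tup(X1, tup(zero, X1, X1), h(k, X1))) ≐ tup(h(k, U), X2, T),  h(zero, h(4, X)) ≐ h(U, X),  h(M, W) ≐ h(tup(4, 4, k), tup(h(k, k), zero, tup(k, X2, 4))).
Decompose tup/3: X1 ≐ h(k, U),  tup(M, k, zero) ≐ X2,  tup(X1, tup(zero, X1, X1), h(k, X1)) ≐ T.
Bind X1 := h(k, U); substituting into the one remaining equation that mentions X1 gives: tup(h(k, U), tup(zero, h(k, U), h(k, U)), h(k, h(k, U))) ≐ T.
Bind X2 := tup(M, k, zero); substituting into the one remaining equation that mentions X2 gives: h(M, W) ≐ h(tup(4, 4, k), tup(h(k, k), zero, tup(k, tup(M, k, zero), 4))).
Bind T := tup(h(k, U), tup(zero, h(k, U), h(k, U)), h(k, h(k, U))); no other remaining equation mentions T.
Decompose h/2: zero ≐ U,  h(4, X) ≐ X.
Bind U := zero; no other remaining equation mentions U. Substituting into the earlier bindings gives X1 := h(k, zero), T := tup(h(k, zero), tup(zero, h(k, zero), h(k, zero)), h(k, h(k, zero))).
Occurs check fails: X occurs in h(4, X); the equation X ≐ h(4, X) has no finite solution.

FAIL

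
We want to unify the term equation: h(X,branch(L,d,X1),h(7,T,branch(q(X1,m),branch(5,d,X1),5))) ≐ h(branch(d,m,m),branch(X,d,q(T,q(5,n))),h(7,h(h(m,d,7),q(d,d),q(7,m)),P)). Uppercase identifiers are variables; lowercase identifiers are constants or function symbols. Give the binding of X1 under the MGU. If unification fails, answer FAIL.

Decompose h/3: X ≐ branch(d,m,m),  branch(L,d,X1) ≐ branch(X,d,q(T,q(5,n))),  h(7,T,branch(q(X1,m),branch(5,d,X1),5)) ≐ h(7,h(h(m,d,7),q(d,d),q(7,m)),P).
Bind X := branch(d,m,m); substituting into the one remaining equation that mentions X gives: branch(L,d,X1) ≐ branch(branch(d,m,m),d,q(T,q(5,n))).
Decompose branch/3: L ≐ branch(d,m,m),  d ≐ d,  X1 ≐ q(T,q(5,n)).
Bind L := branch(d,m,m); no other remaining equation mentions L.
Delete trivial equation d ≐ d.
Bind X1 := q(T,q(5,n)); substituting into the remaining equation gives: h(7,T,branch(q(q(T,q(5,n)),m),branch(5,d,q(T,q(5,n))),5)) ≐ h(7,h(h(m,d,7),q(d,d),q(7,m)),P).
Decompose h/3: 7 ≐ 7,  T ≐ h(h(m,d,7),q(d,d),q(7,m)),  branch(q(q(T,q(5,n)),m),branch(5,d,q(T,q(5,n))),5) ≐ P.
Delete trivial equation 7 ≐ 7.
Bind T := h(h(m,d,7),q(d,d),q(7,m)); substituting into the remaining equation gives: branch(q(q(h(h(m,d,7),q(d,d),q(7,m)),q(5,n)),m),branch(5,d,q(h(h(m,d,7),q(d,d),q(7,m)),q(5,n))),5) ≐ P. Substituting into the earlier binding gives X1 := q(h(h(m,d,7),q(d,d),q(7,m)),q(5,n)).
Bind P := branch(q(q(h(h(m,d,7),q(d,d),q(7,m)),q(5,n)),m),branch(5,d,q(h(h(m,d,7),q(d,d),q(7,m)),q(5,n))),5).
MGU = { X -> branch(d,m,m), L -> branch(d,m,m), X1 -> q(h(h(m,d,7),q(d,d),q(7,m)),q(5,n)), T -> h(h(m,d,7),q(d,d),q(7,m)), P -> branch(q(q(h(h(m,d,7),q(d,d),q(7,m)),q(5,n)),m),branch(5,d,q(h(h(m,d,7),q(d,d),q(7,m)),q(5,n))),5) }, so X1 -> q(h(h(m,d,7),q(d,d),q(7,m)),q(5,n)).

q(h(h(m,d,7),q(d,d),q(7,m)),q(5,n))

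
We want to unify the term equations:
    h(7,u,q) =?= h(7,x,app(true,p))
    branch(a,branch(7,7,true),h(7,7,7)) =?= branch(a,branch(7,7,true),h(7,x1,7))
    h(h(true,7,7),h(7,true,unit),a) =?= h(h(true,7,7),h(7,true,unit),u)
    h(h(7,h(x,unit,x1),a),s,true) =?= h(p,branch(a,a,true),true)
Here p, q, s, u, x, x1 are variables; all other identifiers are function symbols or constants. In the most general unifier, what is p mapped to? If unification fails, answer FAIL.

h(7,h(a,unit,7),a)

Decompose h/3: 7 =?= 7,  u =?= x,  q =?= app(true,p).
Delete trivial equation 7 =?= 7.
Bind u := x; substituting into the one remaining equation that mentions u gives: h(h(true,7,7),h(7,true,unit),a) =?= h(h(true,7,7),h(7,true,unit),x).
Bind q := app(true,p); no other remaining equation mentions q.
Decompose branch/3: a =?= a,  branch(7,7,true) =?= branch(7,7,true),  h(7,7,7) =?= h(7,x1,7).
Delete trivial equation a =?= a.
Delete trivial equation branch(7,7,true) =?= branch(7,7,true).
Decompose h/3: 7 =?= 7,  7 =?= x1,  7 =?= 7.
Delete trivial equation 7 =?= 7.
Bind x1 := 7; substituting into the one remaining equation that mentions x1 gives: h(h(7,h(x,unit,7),a),s,true) =?= h(p,branch(a,a,true),true).
Delete trivial equation 7 =?= 7.
Decompose h/3: h(true,7,7) =?= h(true,7,7),  h(7,true,unit) =?= h(7,true,unit),  a =?= x.
Delete trivial equation h(true,7,7) =?= h(true,7,7).
Delete trivial equation h(7,true,unit) =?= h(7,true,unit).
Bind x := a; substituting into the remaining equation gives: h(h(7,h(a,unit,7),a),s,true) =?= h(p,branch(a,a,true),true). Substituting into the earlier binding gives u := a.
Decompose h/3: h(7,h(a,unit,7),a) =?= p,  s =?= branch(a,a,true),  true =?= true.
Bind p := h(7,h(a,unit,7),a); no other remaining equation mentions p. Substituting into the earlier binding gives q := app(true,h(7,h(a,unit,7),a)).
Bind s := branch(a,a,true); no other remaining equation mentions s.
Delete trivial equation true =?= true.
MGU = { u ↦ a, q ↦ app(true,h(7,h(a,unit,7),a)), x1 ↦ 7, x ↦ a, p ↦ h(7,h(a,unit,7),a), s ↦ branch(a,a,true) }, so p ↦ h(7,h(a,unit,7),a).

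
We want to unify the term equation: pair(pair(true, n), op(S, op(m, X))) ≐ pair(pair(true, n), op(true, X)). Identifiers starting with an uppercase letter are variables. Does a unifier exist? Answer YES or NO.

NO

Decompose pair/2: pair(true, n) ≐ pair(true, n),  op(S, op(m, X)) ≐ op(true, X).
Delete trivial equation pair(true, n) ≐ pair(true, n).
Decompose op/2: S ≐ true,  op(m, X) ≐ X.
Bind S := true; no other remaining equation mentions S.
Occurs check fails: X occurs in op(m, X); the equation X ≐ op(m, X) has no finite solution.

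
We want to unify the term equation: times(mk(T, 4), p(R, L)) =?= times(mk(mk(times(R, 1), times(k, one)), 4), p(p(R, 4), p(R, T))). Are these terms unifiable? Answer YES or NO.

Decompose times/2: mk(T, 4) =?= mk(mk(times(R, 1), times(k, one)), 4),  p(R, L) =?= p(p(R, 4), p(R, T)).
Decompose mk/2: T =?= mk(times(R, 1), times(k, one)),  4 =?= 4.
Bind T := mk(times(R, 1), times(k, one)); substituting into the one remaining equation that mentions T gives: p(R, L) =?= p(p(R, 4), p(R, mk(times(R, 1), times(k, one)))).
Delete trivial equation 4 =?= 4.
Decompose p/2: R =?= p(R, 4),  L =?= p(R, mk(times(R, 1), times(k, one))).
Occurs check fails: R occurs in p(R, 4); the equation R =?= p(R, 4) has no finite solution.

NO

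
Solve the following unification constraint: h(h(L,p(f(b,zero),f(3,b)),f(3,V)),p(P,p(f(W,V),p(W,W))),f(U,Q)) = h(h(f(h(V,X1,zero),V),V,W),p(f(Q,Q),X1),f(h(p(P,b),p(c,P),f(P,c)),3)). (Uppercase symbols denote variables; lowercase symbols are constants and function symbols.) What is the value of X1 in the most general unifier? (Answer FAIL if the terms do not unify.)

p(f(f(3,p(f(b,zero),f(3,b))),p(f(b,zero),f(3,b))),p(f(3,p(f(b,zero),f(3,b))),f(3,p(f(b,zero),f(3,b)))))

Decompose h/3: h(L,p(f(b,zero),f(3,b)),f(3,V)) = h(f(h(V,X1,zero),V),V,W),  p(P,p(f(W,V),p(W,W))) = p(f(Q,Q),X1),  f(U,Q) = f(h(p(P,b),p(c,P),f(P,c)),3).
Decompose h/3: L = f(h(V,X1,zero),V),  p(f(b,zero),f(3,b)) = V,  f(3,V) = W.
Bind L := f(h(V,X1,zero),V); no other remaining equation mentions L.
Bind V := p(f(b,zero),f(3,b)); substituting into the 2 remaining equations that mention V gives: f(3,p(f(b,zero),f(3,b))) = W,  p(P,p(f(W,p(f(b,zero),f(3,b))),p(W,W))) = p(f(Q,Q),X1). Substituting into the earlier binding gives L := f(h(p(f(b,zero),f(3,b)),X1,zero),p(f(b,zero),f(3,b))).
Bind W := f(3,p(f(b,zero),f(3,b))); substituting into the one remaining equation that mentions W gives: p(P,p(f(f(3,p(f(b,zero),f(3,b))),p(f(b,zero),f(3,b))),p(f(3,p(f(b,zero),f(3,b))),f(3,p(f(b,zero),f(3,b)))))) = p(f(Q,Q),X1).
Decompose p/2: P = f(Q,Q),  p(f(f(3,p(f(b,zero),f(3,b))),p(f(b,zero),f(3,b))),p(f(3,p(f(b,zero),f(3,b))),f(3,p(f(b,zero),f(3,b))))) = X1.
Bind P := f(Q,Q); substituting into the one remaining equation that mentions P gives: f(U,Q) = f(h(p(f(Q,Q),b),p(c,f(Q,Q)),f(f(Q,Q),c)),3).
Bind X1 := p(f(f(3,p(f(b,zero),f(3,b))),p(f(b,zero),f(3,b))),p(f(3,p(f(b,zero),f(3,b))),f(3,p(f(b,zero),f(3,b))))); no other remaining equation mentions X1. Substituting into the earlier binding gives L := f(h(p(f(b,zero),f(3,b)),p(f(f(3,p(f(b,zero),f(3,b))),p(f(b,zero),f(3,b))),p(f(3,p(f(b,zero),f(3,b))),f(3,p(f(b,zero),f(3,b))))),zero),p(f(b,zero),f(3,b))).
Decompose f/2: U = h(p(f(Q,Q),b),p(c,f(Q,Q)),f(f(Q,Q),c)),  Q = 3.
Bind U := h(p(f(Q,Q),b),p(c,f(Q,Q)),f(f(Q,Q),c)); no other remaining equation mentions U.
Bind Q := 3. Substituting into the earlier bindings gives P := f(3,3), U := h(p(f(3,3),b),p(c,f(3,3)),f(f(3,3),c)).
MGU = { L -> f(h(p(f(b,zero),f(3,b)),p(f(f(3,p(f(b,zero),f(3,b))),p(f(b,zero),f(3,b))),p(f(3,p(f(b,zero),f(3,b))),f(3,p(f(b,zero),f(3,b))))),zero),p(f(b,zero),f(3,b))), V -> p(f(b,zero),f(3,b)), W -> f(3,p(f(b,zero),f(3,b))), P -> f(3,3), X1 -> p(f(f(3,p(f(b,zero),f(3,b))),p(f(b,zero),f(3,b))),p(f(3,p(f(b,zero),f(3,b))),f(3,p(f(b,zero),f(3,b))))), U -> h(p(f(3,3),b),p(c,f(3,3)),f(f(3,3),c)), Q -> 3 }, so X1 -> p(f(f(3,p(f(b,zero),f(3,b))),p(f(b,zero),f(3,b))),p(f(3,p(f(b,zero),f(3,b))),f(3,p(f(b,zero),f(3,b))))).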